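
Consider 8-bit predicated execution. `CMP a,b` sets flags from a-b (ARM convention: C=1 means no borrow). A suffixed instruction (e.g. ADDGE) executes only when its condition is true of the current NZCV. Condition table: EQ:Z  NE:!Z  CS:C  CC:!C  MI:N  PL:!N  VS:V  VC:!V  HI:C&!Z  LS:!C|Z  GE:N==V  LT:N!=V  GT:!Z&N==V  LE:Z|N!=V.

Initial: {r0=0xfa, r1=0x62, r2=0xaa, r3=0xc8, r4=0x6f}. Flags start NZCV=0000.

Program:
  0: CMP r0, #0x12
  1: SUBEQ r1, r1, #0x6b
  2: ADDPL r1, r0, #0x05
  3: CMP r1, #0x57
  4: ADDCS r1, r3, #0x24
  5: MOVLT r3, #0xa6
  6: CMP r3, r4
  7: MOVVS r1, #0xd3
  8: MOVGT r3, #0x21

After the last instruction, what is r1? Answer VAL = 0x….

0: ✓ CMP  NZCV=1010
1: · SUBEQ
2: · ADDPL
3: ✓ CMP  NZCV=0010
4: ✓ ADDCS  r1←0xec
5: · MOVLT
6: ✓ CMP  NZCV=0011
7: ✓ MOVVS  r1←0xd3
8: · MOVGT

VAL = 0xd3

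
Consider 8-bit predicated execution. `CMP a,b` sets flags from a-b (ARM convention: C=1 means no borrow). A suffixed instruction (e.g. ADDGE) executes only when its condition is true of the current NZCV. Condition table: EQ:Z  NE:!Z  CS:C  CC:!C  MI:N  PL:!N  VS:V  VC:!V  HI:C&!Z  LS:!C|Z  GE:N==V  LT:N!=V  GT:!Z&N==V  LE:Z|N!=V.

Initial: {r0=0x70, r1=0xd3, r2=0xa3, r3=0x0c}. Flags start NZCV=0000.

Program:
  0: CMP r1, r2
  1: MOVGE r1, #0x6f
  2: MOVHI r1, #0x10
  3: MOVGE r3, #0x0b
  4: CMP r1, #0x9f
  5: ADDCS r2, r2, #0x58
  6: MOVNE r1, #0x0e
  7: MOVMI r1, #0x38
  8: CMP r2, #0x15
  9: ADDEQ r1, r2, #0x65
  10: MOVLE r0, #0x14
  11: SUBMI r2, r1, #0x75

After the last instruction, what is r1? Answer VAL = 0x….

VAL = 0x0e

0: ✓ CMP  NZCV=0010
1: ✓ MOVGE  r1←0x6f
2: ✓ MOVHI  r1←0x10
3: ✓ MOVGE  r3←0x0b
4: ✓ CMP  NZCV=0000
5: · ADDCS
6: ✓ MOVNE  r1←0x0e
7: · MOVMI
8: ✓ CMP  NZCV=1010
9: · ADDEQ
10: ✓ MOVLE  r0←0x14
11: ✓ SUBMI  r2←0x99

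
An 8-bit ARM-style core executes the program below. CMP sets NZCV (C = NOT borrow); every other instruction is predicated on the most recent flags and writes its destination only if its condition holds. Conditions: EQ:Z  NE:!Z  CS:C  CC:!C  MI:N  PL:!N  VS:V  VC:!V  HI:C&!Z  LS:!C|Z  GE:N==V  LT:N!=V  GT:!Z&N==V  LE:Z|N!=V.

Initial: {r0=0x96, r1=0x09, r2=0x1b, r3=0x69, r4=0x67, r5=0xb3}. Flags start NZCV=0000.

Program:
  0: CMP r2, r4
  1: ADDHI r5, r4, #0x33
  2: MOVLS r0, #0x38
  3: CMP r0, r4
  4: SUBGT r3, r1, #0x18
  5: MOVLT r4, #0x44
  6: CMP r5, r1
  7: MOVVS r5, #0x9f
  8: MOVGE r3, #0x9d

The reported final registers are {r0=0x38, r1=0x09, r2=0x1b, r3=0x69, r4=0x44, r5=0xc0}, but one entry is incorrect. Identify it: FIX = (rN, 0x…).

0: ✓ CMP  NZCV=1000
1: · ADDHI
2: ✓ MOVLS  r0←0x38
3: ✓ CMP  NZCV=1000
4: · SUBGT
5: ✓ MOVLT  r4←0x44
6: ✓ CMP  NZCV=1010
7: · MOVVS
8: · MOVGE

FIX = (r5, 0xb3)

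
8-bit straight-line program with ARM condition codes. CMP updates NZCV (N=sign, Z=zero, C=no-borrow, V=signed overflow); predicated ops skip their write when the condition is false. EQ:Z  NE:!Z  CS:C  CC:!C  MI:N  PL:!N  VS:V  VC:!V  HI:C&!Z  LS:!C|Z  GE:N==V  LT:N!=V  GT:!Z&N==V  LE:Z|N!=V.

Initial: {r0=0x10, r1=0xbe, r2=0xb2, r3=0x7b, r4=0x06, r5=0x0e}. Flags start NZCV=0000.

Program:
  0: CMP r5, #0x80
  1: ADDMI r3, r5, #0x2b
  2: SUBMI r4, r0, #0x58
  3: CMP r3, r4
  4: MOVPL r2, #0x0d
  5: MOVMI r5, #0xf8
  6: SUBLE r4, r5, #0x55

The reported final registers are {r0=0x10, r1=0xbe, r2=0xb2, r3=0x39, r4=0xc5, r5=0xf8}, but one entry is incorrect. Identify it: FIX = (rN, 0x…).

FIX = (r4, 0xb8)

0: ✓ CMP  NZCV=1001
1: ✓ ADDMI  r3←0x39
2: ✓ SUBMI  r4←0xb8
3: ✓ CMP  NZCV=1001
4: · MOVPL
5: ✓ MOVMI  r5←0xf8
6: · SUBLE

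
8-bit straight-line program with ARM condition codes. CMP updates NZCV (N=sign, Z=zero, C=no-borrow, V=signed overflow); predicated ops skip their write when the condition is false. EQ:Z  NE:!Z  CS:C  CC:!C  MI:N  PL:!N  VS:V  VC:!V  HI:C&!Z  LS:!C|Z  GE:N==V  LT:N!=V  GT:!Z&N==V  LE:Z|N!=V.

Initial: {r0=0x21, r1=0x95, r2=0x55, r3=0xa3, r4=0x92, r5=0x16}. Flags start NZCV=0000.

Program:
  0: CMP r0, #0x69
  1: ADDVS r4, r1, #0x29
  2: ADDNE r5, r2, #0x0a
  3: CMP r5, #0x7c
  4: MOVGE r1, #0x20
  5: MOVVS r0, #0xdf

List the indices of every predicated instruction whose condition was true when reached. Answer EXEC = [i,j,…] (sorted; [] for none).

EXEC = [2]

0: ✓ CMP  NZCV=1000
1: · ADDVS
2: ✓ ADDNE  r5←0x5f
3: ✓ CMP  NZCV=1000
4: · MOVGE
5: · MOVVS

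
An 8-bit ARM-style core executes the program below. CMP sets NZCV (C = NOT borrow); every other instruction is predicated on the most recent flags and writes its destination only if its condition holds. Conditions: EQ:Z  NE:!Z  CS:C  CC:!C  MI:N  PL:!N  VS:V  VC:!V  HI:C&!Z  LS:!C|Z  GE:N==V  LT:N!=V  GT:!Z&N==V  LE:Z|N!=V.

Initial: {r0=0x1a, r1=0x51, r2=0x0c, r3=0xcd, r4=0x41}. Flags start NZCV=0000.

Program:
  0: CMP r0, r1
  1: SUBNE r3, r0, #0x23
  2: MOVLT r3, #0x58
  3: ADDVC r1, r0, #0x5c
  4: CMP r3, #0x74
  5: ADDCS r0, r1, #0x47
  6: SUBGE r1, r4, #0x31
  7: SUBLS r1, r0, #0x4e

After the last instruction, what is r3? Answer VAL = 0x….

0: ✓ CMP  NZCV=1000
1: ✓ SUBNE  r3←0xf7
2: ✓ MOVLT  r3←0x58
3: ✓ ADDVC  r1←0x76
4: ✓ CMP  NZCV=1000
5: · ADDCS
6: · SUBGE
7: ✓ SUBLS  r1←0xcc

VAL = 0x58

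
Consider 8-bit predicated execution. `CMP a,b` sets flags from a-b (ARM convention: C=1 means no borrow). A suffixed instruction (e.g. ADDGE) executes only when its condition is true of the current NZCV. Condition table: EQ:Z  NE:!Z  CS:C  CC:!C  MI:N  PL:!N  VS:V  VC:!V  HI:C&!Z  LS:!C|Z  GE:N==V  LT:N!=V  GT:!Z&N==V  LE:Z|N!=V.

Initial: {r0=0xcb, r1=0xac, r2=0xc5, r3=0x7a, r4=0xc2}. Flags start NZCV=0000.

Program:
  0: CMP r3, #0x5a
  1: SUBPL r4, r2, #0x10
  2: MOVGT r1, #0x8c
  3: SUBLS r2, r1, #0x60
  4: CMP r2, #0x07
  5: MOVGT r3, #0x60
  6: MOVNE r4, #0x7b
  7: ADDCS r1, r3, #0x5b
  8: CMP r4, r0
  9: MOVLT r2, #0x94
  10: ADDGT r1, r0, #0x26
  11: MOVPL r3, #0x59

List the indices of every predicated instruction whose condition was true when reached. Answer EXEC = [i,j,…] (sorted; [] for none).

EXEC = [1,2,6,7,10]

0: ✓ CMP  NZCV=0010
1: ✓ SUBPL  r4←0xb5
2: ✓ MOVGT  r1←0x8c
3: · SUBLS
4: ✓ CMP  NZCV=1010
5: · MOVGT
6: ✓ MOVNE  r4←0x7b
7: ✓ ADDCS  r1←0xd5
8: ✓ CMP  NZCV=1001
9: · MOVLT
10: ✓ ADDGT  r1←0xf1
11: · MOVPL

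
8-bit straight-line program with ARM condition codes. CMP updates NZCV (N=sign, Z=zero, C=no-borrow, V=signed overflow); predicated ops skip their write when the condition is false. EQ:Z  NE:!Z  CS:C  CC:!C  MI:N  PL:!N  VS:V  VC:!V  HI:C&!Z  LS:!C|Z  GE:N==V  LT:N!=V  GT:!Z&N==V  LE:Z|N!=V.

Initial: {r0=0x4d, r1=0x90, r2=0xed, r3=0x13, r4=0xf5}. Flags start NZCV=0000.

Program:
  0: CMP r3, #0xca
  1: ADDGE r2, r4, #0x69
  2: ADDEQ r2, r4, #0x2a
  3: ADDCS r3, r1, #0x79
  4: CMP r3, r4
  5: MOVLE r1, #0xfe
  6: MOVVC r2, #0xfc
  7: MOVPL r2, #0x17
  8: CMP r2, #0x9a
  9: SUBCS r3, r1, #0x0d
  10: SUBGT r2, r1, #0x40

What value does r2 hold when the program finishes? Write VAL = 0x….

VAL = 0x50

0: ✓ CMP  NZCV=0000
1: ✓ ADDGE  r2←0x5e
2: · ADDEQ
3: · ADDCS
4: ✓ CMP  NZCV=0000
5: · MOVLE
6: ✓ MOVVC  r2←0xfc
7: ✓ MOVPL  r2←0x17
8: ✓ CMP  NZCV=0000
9: · SUBCS
10: ✓ SUBGT  r2←0x50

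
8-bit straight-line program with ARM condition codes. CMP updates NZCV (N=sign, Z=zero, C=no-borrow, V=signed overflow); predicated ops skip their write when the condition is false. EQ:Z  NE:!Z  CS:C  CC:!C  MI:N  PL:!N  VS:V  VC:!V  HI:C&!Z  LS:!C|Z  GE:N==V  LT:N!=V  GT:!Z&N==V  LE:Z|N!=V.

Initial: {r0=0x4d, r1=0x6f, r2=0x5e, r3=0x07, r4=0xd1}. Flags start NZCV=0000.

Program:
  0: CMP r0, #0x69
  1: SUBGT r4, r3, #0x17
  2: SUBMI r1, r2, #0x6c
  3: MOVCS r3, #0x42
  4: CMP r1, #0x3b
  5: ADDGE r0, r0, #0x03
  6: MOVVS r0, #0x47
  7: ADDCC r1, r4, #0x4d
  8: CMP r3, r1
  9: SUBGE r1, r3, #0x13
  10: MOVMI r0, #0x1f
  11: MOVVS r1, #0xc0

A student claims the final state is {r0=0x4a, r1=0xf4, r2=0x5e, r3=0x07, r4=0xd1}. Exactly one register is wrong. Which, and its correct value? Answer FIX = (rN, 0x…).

FIX = (r0, 0x4d)

[0] flags=1000 → (cmp)
[1] flags=1000 GT?F → skip
[2] flags=1000 MI?T → r1=0xf2
[3] flags=1000 CS?F → skip
[4] flags=1010 → (cmp)
[5] flags=1010 GE?F → skip
[6] flags=1010 VS?F → skip
[7] flags=1010 CC?F → skip
[8] flags=0000 → (cmp)
[9] flags=0000 GE?T → r1=0xf4
[10] flags=0000 MI?F → skip
[11] flags=0000 VS?F → skip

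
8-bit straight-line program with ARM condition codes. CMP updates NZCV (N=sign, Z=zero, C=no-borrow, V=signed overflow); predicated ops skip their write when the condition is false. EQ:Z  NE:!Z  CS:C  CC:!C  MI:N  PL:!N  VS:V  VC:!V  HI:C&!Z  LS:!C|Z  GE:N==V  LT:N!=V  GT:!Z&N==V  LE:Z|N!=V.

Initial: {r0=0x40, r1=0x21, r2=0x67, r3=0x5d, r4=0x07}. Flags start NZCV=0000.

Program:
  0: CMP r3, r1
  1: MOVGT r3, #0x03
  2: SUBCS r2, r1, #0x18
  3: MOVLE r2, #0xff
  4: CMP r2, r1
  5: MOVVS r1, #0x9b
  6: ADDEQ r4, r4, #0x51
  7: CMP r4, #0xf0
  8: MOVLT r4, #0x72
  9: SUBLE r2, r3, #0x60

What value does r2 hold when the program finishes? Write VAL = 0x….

VAL = 0x09

[0] flags=0010 → (cmp)
[1] flags=0010 GT?T → r3=0x03
[2] flags=0010 CS?T → r2=0x09
[3] flags=0010 LE?F → skip
[4] flags=1000 → (cmp)
[5] flags=1000 VS?F → skip
[6] flags=1000 EQ?F → skip
[7] flags=0000 → (cmp)
[8] flags=0000 LT?F → skip
[9] flags=0000 LE?F → skip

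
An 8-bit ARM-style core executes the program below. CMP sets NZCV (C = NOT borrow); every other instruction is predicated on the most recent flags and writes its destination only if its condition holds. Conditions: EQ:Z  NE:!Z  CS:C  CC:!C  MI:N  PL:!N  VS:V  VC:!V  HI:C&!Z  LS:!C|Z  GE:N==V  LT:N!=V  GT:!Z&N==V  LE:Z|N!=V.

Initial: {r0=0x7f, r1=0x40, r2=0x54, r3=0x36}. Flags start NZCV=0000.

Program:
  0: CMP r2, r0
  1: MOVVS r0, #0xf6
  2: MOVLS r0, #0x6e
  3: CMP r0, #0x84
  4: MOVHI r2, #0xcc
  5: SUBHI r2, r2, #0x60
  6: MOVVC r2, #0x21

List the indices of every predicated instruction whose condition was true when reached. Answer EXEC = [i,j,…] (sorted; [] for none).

0: ✓ CMP  NZCV=1000
1: · MOVVS
2: ✓ MOVLS  r0←0x6e
3: ✓ CMP  NZCV=1001
4: · MOVHI
5: · SUBHI
6: · MOVVC

EXEC = [2]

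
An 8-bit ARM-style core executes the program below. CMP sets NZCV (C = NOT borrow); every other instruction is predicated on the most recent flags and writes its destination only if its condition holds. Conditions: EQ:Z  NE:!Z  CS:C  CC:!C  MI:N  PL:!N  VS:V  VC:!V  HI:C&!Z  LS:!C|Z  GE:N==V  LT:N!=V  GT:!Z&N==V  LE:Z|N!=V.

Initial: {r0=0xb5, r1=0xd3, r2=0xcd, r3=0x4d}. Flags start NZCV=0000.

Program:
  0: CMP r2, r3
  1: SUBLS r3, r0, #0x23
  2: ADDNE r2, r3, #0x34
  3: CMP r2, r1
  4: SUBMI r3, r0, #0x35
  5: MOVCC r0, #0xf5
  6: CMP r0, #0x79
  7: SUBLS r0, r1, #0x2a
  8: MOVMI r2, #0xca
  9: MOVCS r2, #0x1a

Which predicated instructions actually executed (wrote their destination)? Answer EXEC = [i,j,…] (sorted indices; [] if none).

0: ✓ CMP  NZCV=1010
1: · SUBLS
2: ✓ ADDNE  r2←0x81
3: ✓ CMP  NZCV=1000
4: ✓ SUBMI  r3←0x80
5: ✓ MOVCC  r0←0xf5
6: ✓ CMP  NZCV=0011
7: · SUBLS
8: · MOVMI
9: ✓ MOVCS  r2←0x1a

EXEC = [2,4,5,9]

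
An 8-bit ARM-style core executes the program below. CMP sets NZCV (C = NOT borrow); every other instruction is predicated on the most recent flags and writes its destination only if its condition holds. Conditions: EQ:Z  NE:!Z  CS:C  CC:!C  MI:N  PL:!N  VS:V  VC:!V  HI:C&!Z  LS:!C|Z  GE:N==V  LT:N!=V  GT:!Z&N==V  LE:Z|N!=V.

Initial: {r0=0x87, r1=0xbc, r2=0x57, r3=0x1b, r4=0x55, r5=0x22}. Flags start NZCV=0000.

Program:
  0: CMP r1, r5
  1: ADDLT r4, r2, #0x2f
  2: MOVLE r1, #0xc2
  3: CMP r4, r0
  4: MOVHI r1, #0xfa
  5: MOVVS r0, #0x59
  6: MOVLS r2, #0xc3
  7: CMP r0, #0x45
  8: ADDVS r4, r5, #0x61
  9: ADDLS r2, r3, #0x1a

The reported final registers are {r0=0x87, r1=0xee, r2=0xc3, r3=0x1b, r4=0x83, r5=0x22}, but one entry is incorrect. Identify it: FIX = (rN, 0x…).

[0] flags=1010 → (cmp)
[1] flags=1010 LT?T → r4=0x86
[2] flags=1010 LE?T → r1=0xc2
[3] flags=1000 → (cmp)
[4] flags=1000 HI?F → skip
[5] flags=1000 VS?F → skip
[6] flags=1000 LS?T → r2=0xc3
[7] flags=0011 → (cmp)
[8] flags=0011 VS?T → r4=0x83
[9] flags=0011 LS?F → skip

FIX = (r1, 0xc2)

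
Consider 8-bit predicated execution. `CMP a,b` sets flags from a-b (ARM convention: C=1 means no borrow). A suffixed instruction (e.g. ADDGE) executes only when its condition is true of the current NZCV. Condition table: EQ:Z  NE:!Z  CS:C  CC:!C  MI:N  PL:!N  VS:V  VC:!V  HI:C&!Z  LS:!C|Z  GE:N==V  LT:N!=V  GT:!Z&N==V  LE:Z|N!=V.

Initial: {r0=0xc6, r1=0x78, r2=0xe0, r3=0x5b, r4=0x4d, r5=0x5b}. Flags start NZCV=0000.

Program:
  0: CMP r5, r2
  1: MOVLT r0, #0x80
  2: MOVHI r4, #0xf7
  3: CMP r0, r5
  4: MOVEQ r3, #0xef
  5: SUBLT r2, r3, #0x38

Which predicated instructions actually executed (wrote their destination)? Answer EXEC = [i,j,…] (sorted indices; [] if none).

EXEC = [5]

0: ✓ CMP  NZCV=0000
1: · MOVLT
2: · MOVHI
3: ✓ CMP  NZCV=0011
4: · MOVEQ
5: ✓ SUBLT  r2←0x23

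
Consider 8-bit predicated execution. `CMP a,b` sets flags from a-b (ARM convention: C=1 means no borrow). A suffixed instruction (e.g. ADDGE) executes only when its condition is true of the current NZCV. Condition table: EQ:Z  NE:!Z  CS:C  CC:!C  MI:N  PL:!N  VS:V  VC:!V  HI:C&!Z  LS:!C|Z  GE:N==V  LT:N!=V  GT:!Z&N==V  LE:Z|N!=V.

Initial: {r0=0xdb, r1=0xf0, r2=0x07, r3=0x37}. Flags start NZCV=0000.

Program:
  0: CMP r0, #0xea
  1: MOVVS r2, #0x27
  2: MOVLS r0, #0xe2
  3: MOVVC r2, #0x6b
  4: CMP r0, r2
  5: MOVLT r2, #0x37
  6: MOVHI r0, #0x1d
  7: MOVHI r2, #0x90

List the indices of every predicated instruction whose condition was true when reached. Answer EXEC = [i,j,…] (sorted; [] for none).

[0] flags=1000 → (cmp)
[1] flags=1000 VS?F → skip
[2] flags=1000 LS?T → r0=0xe2
[3] flags=1000 VC?T → r2=0x6b
[4] flags=0011 → (cmp)
[5] flags=0011 LT?T → r2=0x37
[6] flags=0011 HI?T → r0=0x1d
[7] flags=0011 HI?T → r2=0x90

EXEC = [2,3,5,6,7]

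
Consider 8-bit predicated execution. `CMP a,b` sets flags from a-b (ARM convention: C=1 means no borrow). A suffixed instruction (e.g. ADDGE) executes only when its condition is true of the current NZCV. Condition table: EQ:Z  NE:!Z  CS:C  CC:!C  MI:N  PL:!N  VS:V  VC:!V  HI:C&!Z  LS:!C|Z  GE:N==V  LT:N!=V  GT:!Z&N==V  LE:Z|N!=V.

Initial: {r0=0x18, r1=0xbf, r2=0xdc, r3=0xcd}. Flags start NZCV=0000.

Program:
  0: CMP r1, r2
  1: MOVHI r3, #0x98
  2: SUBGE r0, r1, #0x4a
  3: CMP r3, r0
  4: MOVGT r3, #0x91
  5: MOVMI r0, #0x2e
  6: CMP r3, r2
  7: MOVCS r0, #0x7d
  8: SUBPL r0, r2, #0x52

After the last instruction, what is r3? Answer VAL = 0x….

0: ✓ CMP  NZCV=1000
1: · MOVHI
2: · SUBGE
3: ✓ CMP  NZCV=1010
4: · MOVGT
5: ✓ MOVMI  r0←0x2e
6: ✓ CMP  NZCV=1000
7: · MOVCS
8: · SUBPL

VAL = 0xcd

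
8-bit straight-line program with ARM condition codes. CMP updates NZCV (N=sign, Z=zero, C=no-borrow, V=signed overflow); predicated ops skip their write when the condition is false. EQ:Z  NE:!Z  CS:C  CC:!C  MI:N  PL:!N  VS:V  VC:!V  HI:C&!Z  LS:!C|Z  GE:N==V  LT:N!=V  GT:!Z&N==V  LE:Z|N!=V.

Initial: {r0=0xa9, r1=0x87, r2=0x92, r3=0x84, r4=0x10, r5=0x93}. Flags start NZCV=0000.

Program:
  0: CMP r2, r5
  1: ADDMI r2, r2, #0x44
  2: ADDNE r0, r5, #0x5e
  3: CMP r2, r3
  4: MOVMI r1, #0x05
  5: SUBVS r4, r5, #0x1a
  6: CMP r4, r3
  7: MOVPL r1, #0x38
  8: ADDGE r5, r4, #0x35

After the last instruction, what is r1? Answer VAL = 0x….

0: ✓ CMP  NZCV=1000
1: ✓ ADDMI  r2←0xd6
2: ✓ ADDNE  r0←0xf1
3: ✓ CMP  NZCV=0010
4: · MOVMI
5: · SUBVS
6: ✓ CMP  NZCV=1001
7: · MOVPL
8: ✓ ADDGE  r5←0x45

VAL = 0x87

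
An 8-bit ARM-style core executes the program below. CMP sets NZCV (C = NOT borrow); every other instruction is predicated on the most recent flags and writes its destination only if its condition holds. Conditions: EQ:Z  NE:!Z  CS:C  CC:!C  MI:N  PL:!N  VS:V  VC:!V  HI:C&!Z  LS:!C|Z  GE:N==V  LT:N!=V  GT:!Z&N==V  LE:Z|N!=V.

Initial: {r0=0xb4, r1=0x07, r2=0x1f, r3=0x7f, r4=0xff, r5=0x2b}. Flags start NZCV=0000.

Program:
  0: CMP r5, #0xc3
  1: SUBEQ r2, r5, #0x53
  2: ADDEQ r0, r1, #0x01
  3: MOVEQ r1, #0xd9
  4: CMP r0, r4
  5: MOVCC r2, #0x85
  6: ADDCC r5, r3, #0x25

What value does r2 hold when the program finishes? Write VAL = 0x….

0: ✓ CMP  NZCV=0000
1: · SUBEQ
2: · ADDEQ
3: · MOVEQ
4: ✓ CMP  NZCV=1000
5: ✓ MOVCC  r2←0x85
6: ✓ ADDCC  r5←0xa4

VAL = 0x85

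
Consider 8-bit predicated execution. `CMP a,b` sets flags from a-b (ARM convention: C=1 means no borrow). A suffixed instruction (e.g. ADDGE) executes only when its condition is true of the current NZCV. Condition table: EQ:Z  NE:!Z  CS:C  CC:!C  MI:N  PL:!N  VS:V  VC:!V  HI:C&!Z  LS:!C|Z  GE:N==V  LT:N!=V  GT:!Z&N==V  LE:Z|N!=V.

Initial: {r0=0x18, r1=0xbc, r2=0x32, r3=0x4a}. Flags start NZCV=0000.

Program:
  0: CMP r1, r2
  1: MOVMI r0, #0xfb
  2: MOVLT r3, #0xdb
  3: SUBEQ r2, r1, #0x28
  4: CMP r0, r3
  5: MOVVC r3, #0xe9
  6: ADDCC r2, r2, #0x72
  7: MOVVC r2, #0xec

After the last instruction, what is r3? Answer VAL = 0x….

VAL = 0xe9

[0] flags=1010 → (cmp)
[1] flags=1010 MI?T → r0=0xfb
[2] flags=1010 LT?T → r3=0xdb
[3] flags=1010 EQ?F → skip
[4] flags=0010 → (cmp)
[5] flags=0010 VC?T → r3=0xe9
[6] flags=0010 CC?F → skip
[7] flags=0010 VC?T → r2=0xec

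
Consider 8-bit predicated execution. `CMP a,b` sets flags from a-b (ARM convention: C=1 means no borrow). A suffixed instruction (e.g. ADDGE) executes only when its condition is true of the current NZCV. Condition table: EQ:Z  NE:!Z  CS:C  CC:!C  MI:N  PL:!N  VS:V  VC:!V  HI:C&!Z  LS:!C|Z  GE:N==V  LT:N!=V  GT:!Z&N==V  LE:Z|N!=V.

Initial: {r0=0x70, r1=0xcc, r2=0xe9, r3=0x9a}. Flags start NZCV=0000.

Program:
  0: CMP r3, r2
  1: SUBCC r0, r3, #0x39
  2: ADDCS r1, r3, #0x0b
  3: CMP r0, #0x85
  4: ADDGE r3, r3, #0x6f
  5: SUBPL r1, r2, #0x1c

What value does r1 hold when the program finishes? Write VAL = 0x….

[0] flags=1000 → (cmp)
[1] flags=1000 CC?T → r0=0x61
[2] flags=1000 CS?F → skip
[3] flags=1001 → (cmp)
[4] flags=1001 GE?T → r3=0x09
[5] flags=1001 PL?F → skip

VAL = 0xcc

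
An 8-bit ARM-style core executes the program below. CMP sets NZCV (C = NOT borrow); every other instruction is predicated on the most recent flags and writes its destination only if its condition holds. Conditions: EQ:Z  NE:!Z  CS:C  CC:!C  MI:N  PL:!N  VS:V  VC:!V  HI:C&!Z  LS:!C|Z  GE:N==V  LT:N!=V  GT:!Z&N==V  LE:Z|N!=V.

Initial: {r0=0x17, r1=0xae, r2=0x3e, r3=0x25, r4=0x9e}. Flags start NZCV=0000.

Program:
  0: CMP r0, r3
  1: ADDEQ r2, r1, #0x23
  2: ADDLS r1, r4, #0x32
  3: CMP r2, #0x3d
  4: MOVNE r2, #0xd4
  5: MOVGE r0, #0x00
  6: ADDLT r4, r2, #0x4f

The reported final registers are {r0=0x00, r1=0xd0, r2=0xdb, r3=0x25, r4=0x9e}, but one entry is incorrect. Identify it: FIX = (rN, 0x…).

[0] flags=1000 → (cmp)
[1] flags=1000 EQ?F → skip
[2] flags=1000 LS?T → r1=0xd0
[3] flags=0010 → (cmp)
[4] flags=0010 NE?T → r2=0xd4
[5] flags=0010 GE?T → r0=0x00
[6] flags=0010 LT?F → skip

FIX = (r2, 0xd4)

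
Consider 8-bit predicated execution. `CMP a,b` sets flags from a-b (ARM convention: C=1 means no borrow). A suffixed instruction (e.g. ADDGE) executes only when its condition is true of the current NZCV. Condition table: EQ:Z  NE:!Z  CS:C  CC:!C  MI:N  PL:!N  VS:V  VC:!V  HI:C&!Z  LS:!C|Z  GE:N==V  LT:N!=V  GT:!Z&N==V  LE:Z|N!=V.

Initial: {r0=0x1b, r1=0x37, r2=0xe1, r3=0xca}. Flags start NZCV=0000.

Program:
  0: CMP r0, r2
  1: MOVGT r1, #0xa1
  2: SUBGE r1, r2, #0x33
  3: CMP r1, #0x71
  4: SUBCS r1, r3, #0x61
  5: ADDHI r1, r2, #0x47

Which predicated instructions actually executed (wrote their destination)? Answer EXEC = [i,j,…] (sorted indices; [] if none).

EXEC = [1,2,4,5]

[0] flags=0000 → (cmp)
[1] flags=0000 GT?T → r1=0xa1
[2] flags=0000 GE?T → r1=0xae
[3] flags=0011 → (cmp)
[4] flags=0011 CS?T → r1=0x69
[5] flags=0011 HI?T → r1=0x28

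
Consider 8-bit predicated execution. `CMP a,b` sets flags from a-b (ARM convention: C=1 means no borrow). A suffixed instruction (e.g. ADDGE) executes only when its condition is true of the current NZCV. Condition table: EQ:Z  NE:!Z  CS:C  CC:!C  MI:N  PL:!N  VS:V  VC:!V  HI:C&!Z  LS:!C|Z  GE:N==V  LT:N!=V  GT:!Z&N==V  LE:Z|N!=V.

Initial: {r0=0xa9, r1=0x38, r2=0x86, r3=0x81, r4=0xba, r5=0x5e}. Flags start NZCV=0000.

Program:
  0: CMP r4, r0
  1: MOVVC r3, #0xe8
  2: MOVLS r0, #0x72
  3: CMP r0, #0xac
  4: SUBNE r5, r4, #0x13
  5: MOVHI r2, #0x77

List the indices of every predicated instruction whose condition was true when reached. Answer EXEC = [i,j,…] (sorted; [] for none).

[0] flags=0010 → (cmp)
[1] flags=0010 VC?T → r3=0xe8
[2] flags=0010 LS?F → skip
[3] flags=1000 → (cmp)
[4] flags=1000 NE?T → r5=0xa7
[5] flags=1000 HI?F → skip

EXEC = [1,4]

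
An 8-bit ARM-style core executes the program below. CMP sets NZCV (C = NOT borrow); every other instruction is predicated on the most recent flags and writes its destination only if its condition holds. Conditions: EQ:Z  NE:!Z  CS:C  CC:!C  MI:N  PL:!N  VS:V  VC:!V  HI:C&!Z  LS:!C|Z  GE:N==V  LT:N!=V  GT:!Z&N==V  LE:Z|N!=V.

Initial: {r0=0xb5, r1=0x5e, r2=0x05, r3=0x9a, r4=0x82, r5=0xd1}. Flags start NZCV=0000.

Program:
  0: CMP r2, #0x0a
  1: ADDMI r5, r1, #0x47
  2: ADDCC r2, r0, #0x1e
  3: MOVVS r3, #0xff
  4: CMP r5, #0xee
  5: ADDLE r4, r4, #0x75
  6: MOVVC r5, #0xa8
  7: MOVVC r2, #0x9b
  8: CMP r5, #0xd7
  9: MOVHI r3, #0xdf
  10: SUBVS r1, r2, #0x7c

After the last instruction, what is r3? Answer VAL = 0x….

VAL = 0x9a

[0] flags=1000 → (cmp)
[1] flags=1000 MI?T → r5=0xa5
[2] flags=1000 CC?T → r2=0xd3
[3] flags=1000 VS?F → skip
[4] flags=1000 → (cmp)
[5] flags=1000 LE?T → r4=0xf7
[6] flags=1000 VC?T → r5=0xa8
[7] flags=1000 VC?T → r2=0x9b
[8] flags=1000 → (cmp)
[9] flags=1000 HI?F → skip
[10] flags=1000 VS?F → skip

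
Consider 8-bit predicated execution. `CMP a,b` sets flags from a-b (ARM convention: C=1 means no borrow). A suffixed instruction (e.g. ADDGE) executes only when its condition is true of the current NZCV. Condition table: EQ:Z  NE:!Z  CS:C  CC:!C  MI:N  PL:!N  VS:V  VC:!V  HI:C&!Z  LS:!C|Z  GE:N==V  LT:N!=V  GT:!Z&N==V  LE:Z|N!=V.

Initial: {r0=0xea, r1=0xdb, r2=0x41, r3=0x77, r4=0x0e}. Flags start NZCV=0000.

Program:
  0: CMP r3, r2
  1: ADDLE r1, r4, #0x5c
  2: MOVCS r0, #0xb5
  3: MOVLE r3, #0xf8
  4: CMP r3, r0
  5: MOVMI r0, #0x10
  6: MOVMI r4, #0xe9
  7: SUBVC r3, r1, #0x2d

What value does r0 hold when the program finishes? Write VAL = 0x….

VAL = 0x10

0: ✓ CMP  NZCV=0010
1: · ADDLE
2: ✓ MOVCS  r0←0xb5
3: · MOVLE
4: ✓ CMP  NZCV=1001
5: ✓ MOVMI  r0←0x10
6: ✓ MOVMI  r4←0xe9
7: · SUBVC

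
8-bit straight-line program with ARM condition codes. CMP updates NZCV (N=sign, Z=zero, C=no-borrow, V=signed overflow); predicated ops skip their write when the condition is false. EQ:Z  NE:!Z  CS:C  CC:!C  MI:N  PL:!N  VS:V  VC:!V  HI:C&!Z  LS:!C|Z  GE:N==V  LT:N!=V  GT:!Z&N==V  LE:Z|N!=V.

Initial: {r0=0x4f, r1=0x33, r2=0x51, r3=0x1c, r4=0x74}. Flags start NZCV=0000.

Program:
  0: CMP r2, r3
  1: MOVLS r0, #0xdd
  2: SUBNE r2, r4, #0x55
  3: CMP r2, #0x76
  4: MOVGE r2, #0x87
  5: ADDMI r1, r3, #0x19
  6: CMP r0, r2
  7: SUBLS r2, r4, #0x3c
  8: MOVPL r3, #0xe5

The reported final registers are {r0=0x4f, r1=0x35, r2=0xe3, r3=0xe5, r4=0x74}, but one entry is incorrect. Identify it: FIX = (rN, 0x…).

0: ✓ CMP  NZCV=0010
1: · MOVLS
2: ✓ SUBNE  r2←0x1f
3: ✓ CMP  NZCV=1000
4: · MOVGE
5: ✓ ADDMI  r1←0x35
6: ✓ CMP  NZCV=0010
7: · SUBLS
8: ✓ MOVPL  r3←0xe5

FIX = (r2, 0x1f)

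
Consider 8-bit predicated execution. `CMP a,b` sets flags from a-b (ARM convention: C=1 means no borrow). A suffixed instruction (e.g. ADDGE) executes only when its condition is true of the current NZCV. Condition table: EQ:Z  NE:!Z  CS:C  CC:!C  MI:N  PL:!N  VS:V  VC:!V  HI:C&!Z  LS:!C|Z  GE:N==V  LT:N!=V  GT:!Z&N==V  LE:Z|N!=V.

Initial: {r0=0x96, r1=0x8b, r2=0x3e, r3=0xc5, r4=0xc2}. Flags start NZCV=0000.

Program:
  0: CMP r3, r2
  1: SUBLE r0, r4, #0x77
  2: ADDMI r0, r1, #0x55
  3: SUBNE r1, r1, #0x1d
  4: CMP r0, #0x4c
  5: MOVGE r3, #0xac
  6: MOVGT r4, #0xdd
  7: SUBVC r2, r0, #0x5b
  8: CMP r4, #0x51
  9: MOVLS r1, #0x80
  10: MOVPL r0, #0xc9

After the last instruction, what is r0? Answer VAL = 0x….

[0] flags=1010 → (cmp)
[1] flags=1010 LE?T → r0=0x4b
[2] flags=1010 MI?T → r0=0xe0
[3] flags=1010 NE?T → r1=0x6e
[4] flags=1010 → (cmp)
[5] flags=1010 GE?F → skip
[6] flags=1010 GT?F → skip
[7] flags=1010 VC?T → r2=0x85
[8] flags=0011 → (cmp)
[9] flags=0011 LS?F → skip
[10] flags=0011 PL?T → r0=0xc9

VAL = 0xc9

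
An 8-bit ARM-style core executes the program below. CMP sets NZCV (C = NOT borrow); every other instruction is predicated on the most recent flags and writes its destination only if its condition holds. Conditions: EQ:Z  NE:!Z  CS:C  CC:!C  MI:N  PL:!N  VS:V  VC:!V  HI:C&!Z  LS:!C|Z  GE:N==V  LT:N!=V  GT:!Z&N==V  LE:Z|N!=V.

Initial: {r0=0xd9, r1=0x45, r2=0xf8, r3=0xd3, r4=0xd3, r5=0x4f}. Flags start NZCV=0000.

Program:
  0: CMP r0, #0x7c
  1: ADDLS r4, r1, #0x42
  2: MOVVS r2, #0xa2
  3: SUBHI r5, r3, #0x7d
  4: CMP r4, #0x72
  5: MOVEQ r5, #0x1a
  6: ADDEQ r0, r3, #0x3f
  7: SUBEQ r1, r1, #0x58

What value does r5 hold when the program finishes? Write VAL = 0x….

VAL = 0x56

[0] flags=0011 → (cmp)
[1] flags=0011 LS?F → skip
[2] flags=0011 VS?T → r2=0xa2
[3] flags=0011 HI?T → r5=0x56
[4] flags=0011 → (cmp)
[5] flags=0011 EQ?F → skip
[6] flags=0011 EQ?F → skip
[7] flags=0011 EQ?F → skip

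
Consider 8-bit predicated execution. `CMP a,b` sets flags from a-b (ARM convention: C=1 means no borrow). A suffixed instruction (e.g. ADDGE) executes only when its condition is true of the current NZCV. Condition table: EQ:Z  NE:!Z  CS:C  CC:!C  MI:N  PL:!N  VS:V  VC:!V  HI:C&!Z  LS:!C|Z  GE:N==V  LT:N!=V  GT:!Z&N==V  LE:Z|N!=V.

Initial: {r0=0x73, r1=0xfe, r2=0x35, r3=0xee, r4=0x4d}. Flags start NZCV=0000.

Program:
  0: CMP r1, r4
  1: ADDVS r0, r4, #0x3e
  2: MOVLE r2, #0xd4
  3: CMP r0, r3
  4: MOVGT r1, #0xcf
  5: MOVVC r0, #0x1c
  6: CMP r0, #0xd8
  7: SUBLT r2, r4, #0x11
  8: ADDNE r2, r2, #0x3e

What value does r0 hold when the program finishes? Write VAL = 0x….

VAL = 0x73

0: ✓ CMP  NZCV=1010
1: · ADDVS
2: ✓ MOVLE  r2←0xd4
3: ✓ CMP  NZCV=1001
4: ✓ MOVGT  r1←0xcf
5: · MOVVC
6: ✓ CMP  NZCV=1001
7: · SUBLT
8: ✓ ADDNE  r2←0x12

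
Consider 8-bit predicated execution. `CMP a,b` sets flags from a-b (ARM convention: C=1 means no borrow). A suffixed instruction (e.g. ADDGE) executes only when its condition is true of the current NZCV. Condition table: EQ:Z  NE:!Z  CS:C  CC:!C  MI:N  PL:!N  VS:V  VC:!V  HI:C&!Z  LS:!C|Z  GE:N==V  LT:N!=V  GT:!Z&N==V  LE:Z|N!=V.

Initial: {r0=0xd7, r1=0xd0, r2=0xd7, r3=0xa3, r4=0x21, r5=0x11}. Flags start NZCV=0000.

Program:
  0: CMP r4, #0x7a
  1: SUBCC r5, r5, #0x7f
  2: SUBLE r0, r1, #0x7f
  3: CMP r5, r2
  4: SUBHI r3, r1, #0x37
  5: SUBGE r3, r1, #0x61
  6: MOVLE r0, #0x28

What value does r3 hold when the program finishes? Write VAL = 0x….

0: ✓ CMP  NZCV=1000
1: ✓ SUBCC  r5←0x92
2: ✓ SUBLE  r0←0x51
3: ✓ CMP  NZCV=1000
4: · SUBHI
5: · SUBGE
6: ✓ MOVLE  r0←0x28

VAL = 0xa3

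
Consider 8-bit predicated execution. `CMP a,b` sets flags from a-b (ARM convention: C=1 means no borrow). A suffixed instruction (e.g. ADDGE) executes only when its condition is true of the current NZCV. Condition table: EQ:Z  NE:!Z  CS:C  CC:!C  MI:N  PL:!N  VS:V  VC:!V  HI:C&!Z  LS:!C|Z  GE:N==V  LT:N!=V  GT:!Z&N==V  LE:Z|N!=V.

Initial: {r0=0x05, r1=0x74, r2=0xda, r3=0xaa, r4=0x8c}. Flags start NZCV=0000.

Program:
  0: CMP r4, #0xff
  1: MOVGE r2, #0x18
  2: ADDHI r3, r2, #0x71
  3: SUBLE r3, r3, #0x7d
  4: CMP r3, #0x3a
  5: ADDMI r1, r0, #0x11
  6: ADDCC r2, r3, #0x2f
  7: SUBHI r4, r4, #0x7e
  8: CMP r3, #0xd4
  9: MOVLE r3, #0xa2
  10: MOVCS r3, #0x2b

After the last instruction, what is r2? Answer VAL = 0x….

[0] flags=1000 → (cmp)
[1] flags=1000 GE?F → skip
[2] flags=1000 HI?F → skip
[3] flags=1000 LE?T → r3=0x2d
[4] flags=1000 → (cmp)
[5] flags=1000 MI?T → r1=0x16
[6] flags=1000 CC?T → r2=0x5c
[7] flags=1000 HI?F → skip
[8] flags=0000 → (cmp)
[9] flags=0000 LE?F → skip
[10] flags=0000 CS?F → skip

VAL = 0x5c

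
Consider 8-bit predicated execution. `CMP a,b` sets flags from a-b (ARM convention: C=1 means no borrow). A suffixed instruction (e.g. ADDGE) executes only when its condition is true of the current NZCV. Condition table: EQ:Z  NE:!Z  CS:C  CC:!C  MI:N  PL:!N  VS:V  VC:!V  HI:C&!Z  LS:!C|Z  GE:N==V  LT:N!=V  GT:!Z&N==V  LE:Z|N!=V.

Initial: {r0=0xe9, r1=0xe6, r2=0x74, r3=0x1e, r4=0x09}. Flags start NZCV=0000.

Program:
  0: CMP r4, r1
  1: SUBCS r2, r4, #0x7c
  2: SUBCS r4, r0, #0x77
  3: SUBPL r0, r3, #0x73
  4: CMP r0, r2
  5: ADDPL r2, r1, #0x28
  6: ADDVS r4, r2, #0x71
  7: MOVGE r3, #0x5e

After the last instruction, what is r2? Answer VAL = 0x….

[0] flags=0000 → (cmp)
[1] flags=0000 CS?F → skip
[2] flags=0000 CS?F → skip
[3] flags=0000 PL?T → r0=0xab
[4] flags=0011 → (cmp)
[5] flags=0011 PL?T → r2=0x0e
[6] flags=0011 VS?T → r4=0x7f
[7] flags=0011 GE?F → skip

VAL = 0x0e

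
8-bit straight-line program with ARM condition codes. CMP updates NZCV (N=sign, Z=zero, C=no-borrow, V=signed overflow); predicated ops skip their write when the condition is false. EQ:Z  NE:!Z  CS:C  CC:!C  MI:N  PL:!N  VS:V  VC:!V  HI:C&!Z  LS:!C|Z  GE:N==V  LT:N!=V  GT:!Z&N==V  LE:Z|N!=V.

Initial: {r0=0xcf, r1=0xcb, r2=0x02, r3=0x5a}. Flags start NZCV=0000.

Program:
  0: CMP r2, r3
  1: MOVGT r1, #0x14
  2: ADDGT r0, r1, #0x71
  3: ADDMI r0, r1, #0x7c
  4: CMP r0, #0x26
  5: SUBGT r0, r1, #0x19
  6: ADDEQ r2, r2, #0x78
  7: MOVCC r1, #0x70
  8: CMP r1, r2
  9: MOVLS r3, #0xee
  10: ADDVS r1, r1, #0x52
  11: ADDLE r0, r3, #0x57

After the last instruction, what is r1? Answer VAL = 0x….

VAL = 0xcb

[0] flags=1000 → (cmp)
[1] flags=1000 GT?F → skip
[2] flags=1000 GT?F → skip
[3] flags=1000 MI?T → r0=0x47
[4] flags=0010 → (cmp)
[5] flags=0010 GT?T → r0=0xb2
[6] flags=0010 EQ?F → skip
[7] flags=0010 CC?F → skip
[8] flags=1010 → (cmp)
[9] flags=1010 LS?F → skip
[10] flags=1010 VS?F → skip
[11] flags=1010 LE?T → r0=0xb1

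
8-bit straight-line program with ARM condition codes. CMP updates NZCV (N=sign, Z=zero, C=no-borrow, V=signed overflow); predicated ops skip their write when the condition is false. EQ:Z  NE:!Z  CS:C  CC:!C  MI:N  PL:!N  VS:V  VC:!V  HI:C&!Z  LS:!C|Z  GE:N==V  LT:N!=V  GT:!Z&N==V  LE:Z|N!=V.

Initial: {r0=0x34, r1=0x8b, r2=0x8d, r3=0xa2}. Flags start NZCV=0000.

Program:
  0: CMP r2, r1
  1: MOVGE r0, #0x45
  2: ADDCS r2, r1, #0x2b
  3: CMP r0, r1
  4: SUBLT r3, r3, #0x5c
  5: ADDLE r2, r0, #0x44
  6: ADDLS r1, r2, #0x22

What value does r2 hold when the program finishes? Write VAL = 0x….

[0] flags=0010 → (cmp)
[1] flags=0010 GE?T → r0=0x45
[2] flags=0010 CS?T → r2=0xb6
[3] flags=1001 → (cmp)
[4] flags=1001 LT?F → skip
[5] flags=1001 LE?F → skip
[6] flags=1001 LS?T → r1=0xd8

VAL = 0xb6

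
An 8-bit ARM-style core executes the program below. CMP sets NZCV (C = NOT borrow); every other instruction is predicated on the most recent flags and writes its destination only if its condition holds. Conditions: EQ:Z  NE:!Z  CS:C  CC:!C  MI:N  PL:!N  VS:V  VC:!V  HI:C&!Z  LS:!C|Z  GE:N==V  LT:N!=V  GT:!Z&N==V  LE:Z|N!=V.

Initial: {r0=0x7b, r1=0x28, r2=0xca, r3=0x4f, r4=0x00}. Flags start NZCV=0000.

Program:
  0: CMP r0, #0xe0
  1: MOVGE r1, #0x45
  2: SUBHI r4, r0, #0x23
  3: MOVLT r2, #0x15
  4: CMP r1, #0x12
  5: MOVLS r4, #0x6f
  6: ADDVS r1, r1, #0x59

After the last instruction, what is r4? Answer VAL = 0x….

VAL = 0x00

0: ✓ CMP  NZCV=1001
1: ✓ MOVGE  r1←0x45
2: · SUBHI
3: · MOVLT
4: ✓ CMP  NZCV=0010
5: · MOVLS
6: · ADDVS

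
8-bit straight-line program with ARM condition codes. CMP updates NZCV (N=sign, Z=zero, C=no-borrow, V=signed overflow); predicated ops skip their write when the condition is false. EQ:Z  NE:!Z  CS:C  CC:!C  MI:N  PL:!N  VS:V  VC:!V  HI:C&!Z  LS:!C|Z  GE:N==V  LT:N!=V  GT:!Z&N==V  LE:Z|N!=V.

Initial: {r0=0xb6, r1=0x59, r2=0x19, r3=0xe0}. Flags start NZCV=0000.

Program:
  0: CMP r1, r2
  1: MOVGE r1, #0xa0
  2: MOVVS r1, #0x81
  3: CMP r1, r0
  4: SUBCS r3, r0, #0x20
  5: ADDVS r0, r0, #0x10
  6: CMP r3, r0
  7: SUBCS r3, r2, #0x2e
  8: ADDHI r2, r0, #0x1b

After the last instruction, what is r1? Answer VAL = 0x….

VAL = 0xa0

0: ✓ CMP  NZCV=0010
1: ✓ MOVGE  r1←0xa0
2: · MOVVS
3: ✓ CMP  NZCV=1000
4: · SUBCS
5: · ADDVS
6: ✓ CMP  NZCV=0010
7: ✓ SUBCS  r3←0xeb
8: ✓ ADDHI  r2←0xd1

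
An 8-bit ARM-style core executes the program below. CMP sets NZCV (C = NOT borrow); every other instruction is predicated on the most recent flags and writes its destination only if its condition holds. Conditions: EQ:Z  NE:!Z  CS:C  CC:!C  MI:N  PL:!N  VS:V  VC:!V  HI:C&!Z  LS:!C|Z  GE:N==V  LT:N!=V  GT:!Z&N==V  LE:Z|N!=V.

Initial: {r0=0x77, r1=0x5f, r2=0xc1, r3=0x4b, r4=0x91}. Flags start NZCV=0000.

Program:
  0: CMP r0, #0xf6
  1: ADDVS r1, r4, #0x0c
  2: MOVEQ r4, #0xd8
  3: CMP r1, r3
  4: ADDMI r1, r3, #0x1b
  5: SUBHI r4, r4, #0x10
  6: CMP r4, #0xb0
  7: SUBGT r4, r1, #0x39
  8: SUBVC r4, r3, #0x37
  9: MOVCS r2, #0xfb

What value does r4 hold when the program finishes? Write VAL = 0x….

VAL = 0x14

0: ✓ CMP  NZCV=1001
1: ✓ ADDVS  r1←0x9d
2: · MOVEQ
3: ✓ CMP  NZCV=0011
4: · ADDMI
5: ✓ SUBHI  r4←0x81
6: ✓ CMP  NZCV=1000
7: · SUBGT
8: ✓ SUBVC  r4←0x14
9: · MOVCS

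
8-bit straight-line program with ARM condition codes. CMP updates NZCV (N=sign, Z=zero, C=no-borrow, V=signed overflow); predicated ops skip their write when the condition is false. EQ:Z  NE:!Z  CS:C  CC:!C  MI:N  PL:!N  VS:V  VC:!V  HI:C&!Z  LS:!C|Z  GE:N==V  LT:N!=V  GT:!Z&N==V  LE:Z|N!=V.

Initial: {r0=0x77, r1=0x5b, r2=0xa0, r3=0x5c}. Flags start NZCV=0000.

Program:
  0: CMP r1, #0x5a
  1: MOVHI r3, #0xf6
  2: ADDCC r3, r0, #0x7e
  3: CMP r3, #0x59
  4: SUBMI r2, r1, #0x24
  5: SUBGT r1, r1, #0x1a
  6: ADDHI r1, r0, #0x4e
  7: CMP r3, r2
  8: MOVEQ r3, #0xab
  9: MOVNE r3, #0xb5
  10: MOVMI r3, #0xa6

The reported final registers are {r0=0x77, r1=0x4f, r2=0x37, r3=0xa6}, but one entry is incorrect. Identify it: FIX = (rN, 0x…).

FIX = (r1, 0xc5)

0: ✓ CMP  NZCV=0010
1: ✓ MOVHI  r3←0xf6
2: · ADDCC
3: ✓ CMP  NZCV=1010
4: ✓ SUBMI  r2←0x37
5: · SUBGT
6: ✓ ADDHI  r1←0xc5
7: ✓ CMP  NZCV=1010
8: · MOVEQ
9: ✓ MOVNE  r3←0xb5
10: ✓ MOVMI  r3←0xa6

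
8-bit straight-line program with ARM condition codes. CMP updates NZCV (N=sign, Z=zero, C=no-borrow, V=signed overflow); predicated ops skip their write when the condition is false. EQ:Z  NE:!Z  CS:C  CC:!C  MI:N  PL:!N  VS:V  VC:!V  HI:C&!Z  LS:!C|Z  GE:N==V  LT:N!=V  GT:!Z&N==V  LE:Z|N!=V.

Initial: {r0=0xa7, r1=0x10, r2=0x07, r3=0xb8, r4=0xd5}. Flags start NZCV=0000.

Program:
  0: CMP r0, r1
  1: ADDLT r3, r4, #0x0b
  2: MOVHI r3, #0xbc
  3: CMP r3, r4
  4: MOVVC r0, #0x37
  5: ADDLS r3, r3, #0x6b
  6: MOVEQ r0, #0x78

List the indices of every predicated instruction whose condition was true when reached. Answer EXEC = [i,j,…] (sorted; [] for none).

0: ✓ CMP  NZCV=1010
1: ✓ ADDLT  r3←0xe0
2: ✓ MOVHI  r3←0xbc
3: ✓ CMP  NZCV=1000
4: ✓ MOVVC  r0←0x37
5: ✓ ADDLS  r3←0x27
6: · MOVEQ

EXEC = [1,2,4,5]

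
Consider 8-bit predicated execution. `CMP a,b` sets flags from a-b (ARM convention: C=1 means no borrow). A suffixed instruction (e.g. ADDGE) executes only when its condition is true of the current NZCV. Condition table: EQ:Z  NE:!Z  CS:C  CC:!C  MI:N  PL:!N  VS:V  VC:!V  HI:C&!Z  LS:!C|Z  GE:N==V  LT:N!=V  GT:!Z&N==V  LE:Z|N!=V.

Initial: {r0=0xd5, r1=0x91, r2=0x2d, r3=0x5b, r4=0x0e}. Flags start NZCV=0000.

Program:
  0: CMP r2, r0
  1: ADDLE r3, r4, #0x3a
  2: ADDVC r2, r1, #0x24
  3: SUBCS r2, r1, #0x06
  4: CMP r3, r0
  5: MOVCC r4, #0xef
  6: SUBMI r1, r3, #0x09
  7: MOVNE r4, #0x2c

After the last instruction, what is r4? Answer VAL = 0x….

VAL = 0x2c

[0] flags=0000 → (cmp)
[1] flags=0000 LE?F → skip
[2] flags=0000 VC?T → r2=0xb5
[3] flags=0000 CS?F → skip
[4] flags=1001 → (cmp)
[5] flags=1001 CC?T → r4=0xef
[6] flags=1001 MI?T → r1=0x52
[7] flags=1001 NE?T → r4=0x2c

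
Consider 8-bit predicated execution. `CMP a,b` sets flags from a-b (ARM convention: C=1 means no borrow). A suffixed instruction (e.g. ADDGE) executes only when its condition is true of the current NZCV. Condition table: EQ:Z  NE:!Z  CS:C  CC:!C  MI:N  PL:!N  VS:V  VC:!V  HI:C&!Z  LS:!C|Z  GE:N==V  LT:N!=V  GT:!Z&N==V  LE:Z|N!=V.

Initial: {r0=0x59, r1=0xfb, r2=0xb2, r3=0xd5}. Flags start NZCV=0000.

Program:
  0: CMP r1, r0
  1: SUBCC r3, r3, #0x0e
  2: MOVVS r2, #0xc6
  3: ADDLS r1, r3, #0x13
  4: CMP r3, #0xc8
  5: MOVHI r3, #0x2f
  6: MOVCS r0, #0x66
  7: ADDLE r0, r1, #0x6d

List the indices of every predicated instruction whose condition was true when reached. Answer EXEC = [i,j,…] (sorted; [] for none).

[0] flags=1010 → (cmp)
[1] flags=1010 CC?F → skip
[2] flags=1010 VS?F → skip
[3] flags=1010 LS?F → skip
[4] flags=0010 → (cmp)
[5] flags=0010 HI?T → r3=0x2f
[6] flags=0010 CS?T → r0=0x66
[7] flags=0010 LE?F → skip

EXEC = [5,6]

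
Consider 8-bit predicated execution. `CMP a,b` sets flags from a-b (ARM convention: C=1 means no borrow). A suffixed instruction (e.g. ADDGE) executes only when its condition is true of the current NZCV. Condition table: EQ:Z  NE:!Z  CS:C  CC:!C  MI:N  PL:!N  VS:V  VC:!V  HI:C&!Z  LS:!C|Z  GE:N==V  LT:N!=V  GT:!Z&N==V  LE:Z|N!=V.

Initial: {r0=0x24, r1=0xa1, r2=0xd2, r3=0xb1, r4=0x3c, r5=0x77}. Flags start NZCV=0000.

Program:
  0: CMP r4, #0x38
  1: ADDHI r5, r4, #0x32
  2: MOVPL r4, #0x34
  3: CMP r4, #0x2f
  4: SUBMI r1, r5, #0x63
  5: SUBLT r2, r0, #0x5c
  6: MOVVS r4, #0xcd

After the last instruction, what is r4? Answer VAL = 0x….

[0] flags=0010 → (cmp)
[1] flags=0010 HI?T → r5=0x6e
[2] flags=0010 PL?T → r4=0x34
[3] flags=0010 → (cmp)
[4] flags=0010 MI?F → skip
[5] flags=0010 LT?F → skip
[6] flags=0010 VS?F → skip

VAL = 0x34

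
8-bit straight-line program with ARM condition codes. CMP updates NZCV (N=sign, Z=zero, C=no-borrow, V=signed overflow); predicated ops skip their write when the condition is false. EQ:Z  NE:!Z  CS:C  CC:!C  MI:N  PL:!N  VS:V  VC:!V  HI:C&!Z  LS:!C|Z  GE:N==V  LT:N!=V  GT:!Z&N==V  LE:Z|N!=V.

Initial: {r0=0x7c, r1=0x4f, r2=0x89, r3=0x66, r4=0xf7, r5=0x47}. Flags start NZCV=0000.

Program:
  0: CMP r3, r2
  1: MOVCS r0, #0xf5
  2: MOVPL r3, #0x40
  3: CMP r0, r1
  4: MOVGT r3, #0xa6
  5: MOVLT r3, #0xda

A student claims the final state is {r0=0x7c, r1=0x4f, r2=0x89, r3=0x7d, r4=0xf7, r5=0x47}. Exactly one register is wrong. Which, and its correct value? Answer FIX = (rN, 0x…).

0: ✓ CMP  NZCV=1001
1: · MOVCS
2: · MOVPL
3: ✓ CMP  NZCV=0010
4: ✓ MOVGT  r3←0xa6
5: · MOVLT

FIX = (r3, 0xa6)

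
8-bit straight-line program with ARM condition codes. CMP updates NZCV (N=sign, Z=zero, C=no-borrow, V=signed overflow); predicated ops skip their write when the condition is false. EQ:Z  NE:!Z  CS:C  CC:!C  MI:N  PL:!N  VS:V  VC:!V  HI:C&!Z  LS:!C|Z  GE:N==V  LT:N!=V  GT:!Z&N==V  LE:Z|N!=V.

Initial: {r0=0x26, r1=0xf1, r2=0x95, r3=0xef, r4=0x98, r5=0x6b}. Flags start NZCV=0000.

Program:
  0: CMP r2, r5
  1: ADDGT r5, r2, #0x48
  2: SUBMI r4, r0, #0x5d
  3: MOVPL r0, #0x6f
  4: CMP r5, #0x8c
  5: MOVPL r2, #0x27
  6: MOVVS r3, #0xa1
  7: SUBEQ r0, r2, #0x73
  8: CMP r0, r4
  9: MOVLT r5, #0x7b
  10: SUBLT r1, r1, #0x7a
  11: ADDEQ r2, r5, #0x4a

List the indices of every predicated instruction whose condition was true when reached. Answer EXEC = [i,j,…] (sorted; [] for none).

[0] flags=0011 → (cmp)
[1] flags=0011 GT?F → skip
[2] flags=0011 MI?F → skip
[3] flags=0011 PL?T → r0=0x6f
[4] flags=1001 → (cmp)
[5] flags=1001 PL?F → skip
[6] flags=1001 VS?T → r3=0xa1
[7] flags=1001 EQ?F → skip
[8] flags=1001 → (cmp)
[9] flags=1001 LT?F → skip
[10] flags=1001 LT?F → skip
[11] flags=1001 EQ?F → skip

EXEC = [3,6]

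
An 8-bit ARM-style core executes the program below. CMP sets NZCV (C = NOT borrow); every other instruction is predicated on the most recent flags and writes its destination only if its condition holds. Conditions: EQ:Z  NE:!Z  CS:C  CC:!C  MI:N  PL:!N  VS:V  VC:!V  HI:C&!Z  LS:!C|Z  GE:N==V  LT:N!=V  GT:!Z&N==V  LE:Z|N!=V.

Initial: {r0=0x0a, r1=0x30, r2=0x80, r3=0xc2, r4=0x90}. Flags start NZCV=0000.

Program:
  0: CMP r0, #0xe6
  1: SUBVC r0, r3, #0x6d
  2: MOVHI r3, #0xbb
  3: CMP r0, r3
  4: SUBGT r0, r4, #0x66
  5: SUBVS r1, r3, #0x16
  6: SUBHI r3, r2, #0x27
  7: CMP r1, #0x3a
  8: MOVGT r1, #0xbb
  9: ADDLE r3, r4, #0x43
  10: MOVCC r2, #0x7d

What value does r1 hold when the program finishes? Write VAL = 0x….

[0] flags=0000 → (cmp)
[1] flags=0000 VC?T → r0=0x55
[2] flags=0000 HI?F → skip
[3] flags=1001 → (cmp)
[4] flags=1001 GT?T → r0=0x2a
[5] flags=1001 VS?T → r1=0xac
[6] flags=1001 HI?F → skip
[7] flags=0011 → (cmp)
[8] flags=0011 GT?F → skip
[9] flags=0011 LE?T → r3=0xd3
[10] flags=0011 CC?F → skip

VAL = 0xac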